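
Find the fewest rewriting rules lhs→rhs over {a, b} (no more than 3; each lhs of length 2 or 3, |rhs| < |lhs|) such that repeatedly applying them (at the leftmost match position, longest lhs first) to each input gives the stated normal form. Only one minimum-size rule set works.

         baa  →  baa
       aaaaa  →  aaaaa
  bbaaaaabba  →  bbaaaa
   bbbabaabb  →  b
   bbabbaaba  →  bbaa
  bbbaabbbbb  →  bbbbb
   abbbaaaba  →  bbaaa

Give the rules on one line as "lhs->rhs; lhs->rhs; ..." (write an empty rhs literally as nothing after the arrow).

ab->; bab->

  | baa
  | aaaaa
  | bbaaaaabba => bbaaaaba => bbaaaa
  | bbbabaabb => bbaabb => bbab => b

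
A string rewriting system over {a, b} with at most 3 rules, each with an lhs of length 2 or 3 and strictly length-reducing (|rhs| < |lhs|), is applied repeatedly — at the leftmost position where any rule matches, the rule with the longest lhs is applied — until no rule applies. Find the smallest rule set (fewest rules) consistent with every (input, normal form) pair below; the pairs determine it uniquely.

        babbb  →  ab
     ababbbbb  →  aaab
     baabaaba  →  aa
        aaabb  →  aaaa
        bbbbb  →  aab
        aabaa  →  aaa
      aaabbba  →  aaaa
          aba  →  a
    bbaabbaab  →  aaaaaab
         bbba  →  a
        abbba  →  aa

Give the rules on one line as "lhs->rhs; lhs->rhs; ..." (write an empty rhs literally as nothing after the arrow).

ba->; bb->a

  | babbb => bbb => ab
  | ababbbbb => abbbbb => aabbb => aaab
  | baabaaba => abaaba => aaba => aa
  | aaabb => aaaa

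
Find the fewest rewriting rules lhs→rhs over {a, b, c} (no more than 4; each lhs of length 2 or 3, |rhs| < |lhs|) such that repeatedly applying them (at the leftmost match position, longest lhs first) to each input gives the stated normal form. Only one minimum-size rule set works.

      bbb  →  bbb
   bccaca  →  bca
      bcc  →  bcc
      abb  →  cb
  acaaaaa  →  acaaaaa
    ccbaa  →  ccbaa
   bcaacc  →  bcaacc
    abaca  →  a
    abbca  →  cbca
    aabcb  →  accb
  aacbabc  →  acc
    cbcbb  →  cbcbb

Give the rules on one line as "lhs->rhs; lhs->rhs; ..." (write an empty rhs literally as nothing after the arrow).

  | bbb
  | bccaca => bca
  | bcc
  | abb => cb

ab->c; acb->; cac->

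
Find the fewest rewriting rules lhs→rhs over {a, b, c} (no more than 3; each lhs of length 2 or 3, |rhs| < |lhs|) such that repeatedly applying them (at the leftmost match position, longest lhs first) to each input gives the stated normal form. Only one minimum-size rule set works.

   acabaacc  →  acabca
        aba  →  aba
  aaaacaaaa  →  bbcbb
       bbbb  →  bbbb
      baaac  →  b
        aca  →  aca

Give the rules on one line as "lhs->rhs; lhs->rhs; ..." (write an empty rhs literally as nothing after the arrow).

  | acabaacc => acabbcc => acabca
  | aba
  | aaaacaaaa => baacaaaa => bbcaaaa => bbcbaa => bbcbb
  | bbbb

aa->b; bac->; bcc->ca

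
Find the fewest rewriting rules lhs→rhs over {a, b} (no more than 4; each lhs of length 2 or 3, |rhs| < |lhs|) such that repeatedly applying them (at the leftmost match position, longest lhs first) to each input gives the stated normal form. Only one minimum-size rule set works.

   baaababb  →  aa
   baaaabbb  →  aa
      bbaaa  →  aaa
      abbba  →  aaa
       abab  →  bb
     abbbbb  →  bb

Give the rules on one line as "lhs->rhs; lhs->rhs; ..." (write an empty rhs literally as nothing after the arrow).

  | baaababb => aaababb => aababb => ababb => babb => bbb => aa
  | baaaabbb => aaaabbb => aaabbb => aabbb => abbb => bbb => aa
  | bbaaa => baaa => aaa
  | abbba => bbba => aaa

ab->b; baa->aa; bbb->aa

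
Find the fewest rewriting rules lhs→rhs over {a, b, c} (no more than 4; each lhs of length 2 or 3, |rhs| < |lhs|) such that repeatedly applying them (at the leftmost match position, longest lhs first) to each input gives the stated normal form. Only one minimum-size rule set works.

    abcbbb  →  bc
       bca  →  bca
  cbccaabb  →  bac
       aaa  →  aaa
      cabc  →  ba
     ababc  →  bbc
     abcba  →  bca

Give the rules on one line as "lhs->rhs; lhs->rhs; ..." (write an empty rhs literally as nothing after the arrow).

ab->b; cb->c; cbc->ba

  | abcbbb => bcbbb => bcbb => bcb => bc
  | bca
  | cbccaabb => bacaabb => bacabb => bacbb => bacb => bac
  | aaa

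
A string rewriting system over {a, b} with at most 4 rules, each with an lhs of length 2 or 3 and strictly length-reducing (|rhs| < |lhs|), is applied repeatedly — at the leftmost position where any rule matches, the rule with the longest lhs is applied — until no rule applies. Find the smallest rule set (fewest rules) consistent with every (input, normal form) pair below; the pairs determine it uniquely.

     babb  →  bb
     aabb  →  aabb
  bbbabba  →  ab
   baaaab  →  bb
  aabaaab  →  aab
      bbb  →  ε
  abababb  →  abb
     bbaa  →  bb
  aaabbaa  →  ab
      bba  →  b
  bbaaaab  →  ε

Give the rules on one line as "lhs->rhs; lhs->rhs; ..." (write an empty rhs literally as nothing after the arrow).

  | babb => bb
  | aabb
  | bbbabba => abba => ab
  | baaaab => baab => bb

aaa->ab; ba->; baa->b; bbb->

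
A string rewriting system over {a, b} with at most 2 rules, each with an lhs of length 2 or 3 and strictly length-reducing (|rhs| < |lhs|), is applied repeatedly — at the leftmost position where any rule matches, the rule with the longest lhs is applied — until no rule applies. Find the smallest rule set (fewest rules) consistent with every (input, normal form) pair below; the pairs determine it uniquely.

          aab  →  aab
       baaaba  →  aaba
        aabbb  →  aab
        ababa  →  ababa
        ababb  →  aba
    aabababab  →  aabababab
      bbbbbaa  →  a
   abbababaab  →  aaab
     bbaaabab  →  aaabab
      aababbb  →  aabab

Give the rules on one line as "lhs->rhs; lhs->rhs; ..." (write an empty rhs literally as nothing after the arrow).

baa->a; bb->

  | aab
  | baaaba => aaba
  | aabbb => aab
  | ababa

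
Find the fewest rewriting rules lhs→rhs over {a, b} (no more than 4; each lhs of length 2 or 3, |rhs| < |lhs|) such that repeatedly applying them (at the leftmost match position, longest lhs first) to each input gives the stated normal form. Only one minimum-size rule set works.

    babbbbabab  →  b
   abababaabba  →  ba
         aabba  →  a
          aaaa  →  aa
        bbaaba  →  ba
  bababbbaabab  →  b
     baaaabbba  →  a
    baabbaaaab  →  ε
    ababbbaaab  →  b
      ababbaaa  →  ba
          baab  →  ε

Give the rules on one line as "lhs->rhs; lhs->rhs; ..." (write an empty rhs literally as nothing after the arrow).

  | babbbbabab => bbbbbabab => bbbabab => babab => bbab => ab => b
  | abababaabba => bababaabba => bbabaabba => abaabba => baabba => babba => bbba => ba
  | aabba => abba => bba => a
  | aaaa => aa

aaa->a; ab->b; bb->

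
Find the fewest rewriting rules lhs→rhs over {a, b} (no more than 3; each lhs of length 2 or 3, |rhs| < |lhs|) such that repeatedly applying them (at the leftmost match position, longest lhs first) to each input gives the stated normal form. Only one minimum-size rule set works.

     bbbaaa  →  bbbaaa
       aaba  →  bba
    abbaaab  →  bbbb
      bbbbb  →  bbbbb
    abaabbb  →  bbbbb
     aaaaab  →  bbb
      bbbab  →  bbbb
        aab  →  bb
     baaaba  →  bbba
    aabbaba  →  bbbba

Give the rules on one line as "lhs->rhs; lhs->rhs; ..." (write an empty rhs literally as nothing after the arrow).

aab->bb; ab->b

  | bbbaaa
  | aaba => bba
  | abbaaab => bbaaab => bbabb => bbbb
  | bbbbb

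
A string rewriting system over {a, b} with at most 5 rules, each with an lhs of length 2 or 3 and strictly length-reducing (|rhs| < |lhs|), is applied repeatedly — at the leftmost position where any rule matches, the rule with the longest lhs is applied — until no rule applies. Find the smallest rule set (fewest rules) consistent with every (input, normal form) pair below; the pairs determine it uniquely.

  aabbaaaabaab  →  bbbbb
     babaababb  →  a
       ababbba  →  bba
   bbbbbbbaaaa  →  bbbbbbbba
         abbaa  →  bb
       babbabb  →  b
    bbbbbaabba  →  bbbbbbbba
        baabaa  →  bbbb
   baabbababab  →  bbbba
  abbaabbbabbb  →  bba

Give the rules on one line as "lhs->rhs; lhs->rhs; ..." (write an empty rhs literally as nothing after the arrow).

aa->b; aaa->b; ab->; bab->a

  | aabbaaaabaab => bbbaaaabaab => bbbbabaab => bbbaaab => bbbbb
  | babaababb => aaababb => bbabb => bab => a
  | ababbba => abbba => bba
  | bbbbbbbaaaa => bbbbbbbba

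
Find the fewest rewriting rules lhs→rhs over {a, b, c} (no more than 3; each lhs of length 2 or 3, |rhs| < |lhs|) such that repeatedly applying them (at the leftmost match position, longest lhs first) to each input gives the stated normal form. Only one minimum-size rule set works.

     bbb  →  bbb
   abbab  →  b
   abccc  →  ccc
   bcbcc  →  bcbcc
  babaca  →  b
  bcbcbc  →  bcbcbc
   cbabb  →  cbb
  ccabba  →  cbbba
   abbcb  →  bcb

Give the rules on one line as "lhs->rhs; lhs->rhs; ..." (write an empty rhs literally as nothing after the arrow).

  | bbb
  | abbab => bab => b
  | abccc => ccc
  | bcbcc

ab->; ca->b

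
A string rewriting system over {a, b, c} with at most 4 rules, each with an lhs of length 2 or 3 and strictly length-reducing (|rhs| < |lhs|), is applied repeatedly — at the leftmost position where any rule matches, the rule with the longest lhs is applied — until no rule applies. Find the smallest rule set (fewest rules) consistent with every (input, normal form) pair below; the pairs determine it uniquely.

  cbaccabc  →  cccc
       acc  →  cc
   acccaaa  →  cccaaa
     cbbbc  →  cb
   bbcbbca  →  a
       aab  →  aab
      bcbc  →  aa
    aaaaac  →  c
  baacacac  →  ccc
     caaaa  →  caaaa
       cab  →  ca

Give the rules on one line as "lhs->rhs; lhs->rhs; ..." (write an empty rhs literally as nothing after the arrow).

  | cbaccabc => cccabc => cccac => cccc
  | acc => cc
  | acccaaa => cccaaa
  | cbbbc => cbba => cb

ac->c; ba->; bc->a; cab->ca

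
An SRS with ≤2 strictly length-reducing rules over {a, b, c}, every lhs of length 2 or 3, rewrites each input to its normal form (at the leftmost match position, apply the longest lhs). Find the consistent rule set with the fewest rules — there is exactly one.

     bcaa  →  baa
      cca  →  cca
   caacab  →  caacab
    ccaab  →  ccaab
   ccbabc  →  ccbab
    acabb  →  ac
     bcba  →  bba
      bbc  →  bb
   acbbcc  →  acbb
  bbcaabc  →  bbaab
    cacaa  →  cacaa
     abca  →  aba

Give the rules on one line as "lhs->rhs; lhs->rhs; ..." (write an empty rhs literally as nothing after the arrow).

abb->; bc->b

  | bcaa => baa
  | cca
  | caacab
  | ccaab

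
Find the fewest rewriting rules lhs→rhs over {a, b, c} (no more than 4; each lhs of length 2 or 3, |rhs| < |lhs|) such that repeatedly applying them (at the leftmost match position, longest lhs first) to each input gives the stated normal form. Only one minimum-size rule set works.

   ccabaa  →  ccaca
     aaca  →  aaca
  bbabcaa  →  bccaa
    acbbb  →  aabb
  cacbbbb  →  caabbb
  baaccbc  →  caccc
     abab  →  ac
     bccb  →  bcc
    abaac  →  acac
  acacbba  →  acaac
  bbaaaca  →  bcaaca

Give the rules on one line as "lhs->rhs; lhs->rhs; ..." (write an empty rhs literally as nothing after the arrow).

  | ccabaa => ccaca
  | aaca
  | bbabcaa => bcbcaa => bccaa
  | acbbb => aabb

ba->c; cb->c; cbb->ab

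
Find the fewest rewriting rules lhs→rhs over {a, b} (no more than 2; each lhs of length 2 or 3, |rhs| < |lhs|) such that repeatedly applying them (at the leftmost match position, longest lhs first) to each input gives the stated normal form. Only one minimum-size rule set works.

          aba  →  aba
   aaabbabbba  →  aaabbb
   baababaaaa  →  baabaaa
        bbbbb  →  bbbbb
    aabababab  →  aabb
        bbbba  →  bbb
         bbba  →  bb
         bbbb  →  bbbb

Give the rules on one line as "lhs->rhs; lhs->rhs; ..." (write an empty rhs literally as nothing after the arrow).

bab->bb; bba->b

  | aba
  | aaabbabbba => aaabbbba => aaabbb
  | baababaaaa => baabbaaaa => baabaaa
  | bbbbb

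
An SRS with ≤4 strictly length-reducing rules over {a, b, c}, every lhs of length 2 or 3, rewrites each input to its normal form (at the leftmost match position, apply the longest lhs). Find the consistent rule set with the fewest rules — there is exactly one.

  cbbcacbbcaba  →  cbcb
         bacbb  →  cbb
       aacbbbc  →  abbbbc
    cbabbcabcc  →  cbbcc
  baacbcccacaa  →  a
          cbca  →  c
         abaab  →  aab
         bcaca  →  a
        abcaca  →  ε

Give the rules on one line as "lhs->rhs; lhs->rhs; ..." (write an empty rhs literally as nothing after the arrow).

  | cbbcacbbcaba => cbbacbbcaba => cbcbbcaba => cbcbbaba => cbcbba => cbcb
  | bacbb => cbb
  | aacbbbc => abbbbc
  | cbabbcabcc => cbbcabcc => cbbabcc => cbbcc

ac->b; ba->; ca->a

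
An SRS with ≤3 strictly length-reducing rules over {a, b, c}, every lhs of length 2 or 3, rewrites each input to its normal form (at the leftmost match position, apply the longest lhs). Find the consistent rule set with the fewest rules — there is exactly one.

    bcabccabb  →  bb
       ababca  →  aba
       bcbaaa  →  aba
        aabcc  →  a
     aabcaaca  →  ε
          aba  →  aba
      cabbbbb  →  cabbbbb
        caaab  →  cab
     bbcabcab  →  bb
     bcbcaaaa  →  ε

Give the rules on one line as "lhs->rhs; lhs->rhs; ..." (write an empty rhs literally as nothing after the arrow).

  | bcabccabb => aabccabb => bccabb => acabb => aabb => bb
  | ababca => abaaa => aba
  | bcbaaa => abaaa => aba
  | aabcc => bcc => ac => a

aa->; ac->a; bc->a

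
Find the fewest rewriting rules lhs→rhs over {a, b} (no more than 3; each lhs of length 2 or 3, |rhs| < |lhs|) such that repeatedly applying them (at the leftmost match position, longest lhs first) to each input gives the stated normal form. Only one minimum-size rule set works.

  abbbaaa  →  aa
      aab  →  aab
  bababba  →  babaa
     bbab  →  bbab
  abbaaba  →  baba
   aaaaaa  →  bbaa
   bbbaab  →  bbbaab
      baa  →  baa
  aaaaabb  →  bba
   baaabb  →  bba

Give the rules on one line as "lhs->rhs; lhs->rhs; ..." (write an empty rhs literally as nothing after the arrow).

aaa->ba; abb->a

  | abbbaaa => abaaa => abba => aa
  | aab
  | bababba => babaa
  | bbab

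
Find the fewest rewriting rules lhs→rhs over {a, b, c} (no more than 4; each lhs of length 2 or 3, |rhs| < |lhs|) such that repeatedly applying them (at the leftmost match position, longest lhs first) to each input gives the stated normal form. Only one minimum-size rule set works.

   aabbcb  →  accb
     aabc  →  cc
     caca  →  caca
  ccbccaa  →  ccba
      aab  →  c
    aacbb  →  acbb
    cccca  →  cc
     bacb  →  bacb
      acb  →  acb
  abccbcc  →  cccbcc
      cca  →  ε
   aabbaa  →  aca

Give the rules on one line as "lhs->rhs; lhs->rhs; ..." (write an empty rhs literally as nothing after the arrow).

aa->a; ab->c; abb->ac; cca->

  | aabbcb => abbcb => accb
  | aabc => abc => cc
  | caca
  | ccbccaa => ccba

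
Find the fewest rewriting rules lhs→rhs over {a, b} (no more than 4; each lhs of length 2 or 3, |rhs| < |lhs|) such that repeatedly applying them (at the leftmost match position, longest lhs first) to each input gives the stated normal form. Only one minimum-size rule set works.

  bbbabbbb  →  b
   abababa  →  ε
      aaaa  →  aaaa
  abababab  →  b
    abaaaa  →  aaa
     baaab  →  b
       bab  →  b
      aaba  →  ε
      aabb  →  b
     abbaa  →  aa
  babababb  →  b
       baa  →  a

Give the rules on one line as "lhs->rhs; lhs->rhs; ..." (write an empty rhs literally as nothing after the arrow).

  | bbbabbbb => bbabbbb => abbbb => bbbb => bbb => bb => b
  | abababa => bababa => baba => ba => ε
  | aaaa
  | abababab => bababab => babab => bab => b

ab->b; ba->; bb->b; bba->a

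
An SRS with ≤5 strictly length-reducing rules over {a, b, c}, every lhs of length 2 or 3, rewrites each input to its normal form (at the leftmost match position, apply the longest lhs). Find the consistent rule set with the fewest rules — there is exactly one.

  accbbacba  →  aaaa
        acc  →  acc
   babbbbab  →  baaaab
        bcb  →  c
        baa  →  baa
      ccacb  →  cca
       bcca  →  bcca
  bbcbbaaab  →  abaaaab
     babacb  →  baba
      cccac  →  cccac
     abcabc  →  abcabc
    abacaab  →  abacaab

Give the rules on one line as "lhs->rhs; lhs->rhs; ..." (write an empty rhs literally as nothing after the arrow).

bb->a; bcb->c; cb->; cbb->ba

  | accbbacba => acbaacba => aaacba => aaaa
  | acc
  | babbbbab => baabbab => baaaab
  | bcb => c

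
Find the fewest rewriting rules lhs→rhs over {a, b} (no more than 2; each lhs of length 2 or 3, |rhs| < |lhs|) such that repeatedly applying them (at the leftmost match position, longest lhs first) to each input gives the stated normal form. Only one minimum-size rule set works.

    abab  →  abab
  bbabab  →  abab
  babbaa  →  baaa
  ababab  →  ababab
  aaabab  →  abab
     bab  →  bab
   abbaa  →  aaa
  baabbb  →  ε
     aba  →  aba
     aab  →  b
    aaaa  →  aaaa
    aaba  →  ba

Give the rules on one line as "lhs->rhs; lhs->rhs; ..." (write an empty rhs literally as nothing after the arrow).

aab->b; bb->

  | abab
  | bbabab => abab
  | babbaa => baaa
  | ababab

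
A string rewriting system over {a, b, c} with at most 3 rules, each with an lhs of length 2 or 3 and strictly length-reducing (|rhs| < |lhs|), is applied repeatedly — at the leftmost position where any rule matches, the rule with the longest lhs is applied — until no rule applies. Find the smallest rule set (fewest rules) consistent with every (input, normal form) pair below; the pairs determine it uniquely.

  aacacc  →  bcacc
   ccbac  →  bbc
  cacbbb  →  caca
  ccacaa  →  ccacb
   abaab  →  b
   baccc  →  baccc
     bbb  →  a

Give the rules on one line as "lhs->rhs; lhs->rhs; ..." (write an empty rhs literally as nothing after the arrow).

  | aacacc => bcacc
  | ccbac => baac => bbc
  | cacbbb => caca
  | ccacaa => ccacb

aa->b; bbb->a; ccb->ba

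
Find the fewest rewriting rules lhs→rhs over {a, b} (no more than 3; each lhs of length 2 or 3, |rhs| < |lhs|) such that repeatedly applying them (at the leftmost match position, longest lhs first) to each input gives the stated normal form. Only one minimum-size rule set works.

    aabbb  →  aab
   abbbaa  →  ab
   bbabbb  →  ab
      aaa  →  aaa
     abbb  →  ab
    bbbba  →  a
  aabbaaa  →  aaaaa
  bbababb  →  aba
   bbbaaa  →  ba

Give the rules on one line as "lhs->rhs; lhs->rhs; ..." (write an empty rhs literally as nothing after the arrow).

  | aabbb => aab
  | abbbaa => abaa => ab
  | bbabbb => abbb => ab
  | aaa

baa->b; bb->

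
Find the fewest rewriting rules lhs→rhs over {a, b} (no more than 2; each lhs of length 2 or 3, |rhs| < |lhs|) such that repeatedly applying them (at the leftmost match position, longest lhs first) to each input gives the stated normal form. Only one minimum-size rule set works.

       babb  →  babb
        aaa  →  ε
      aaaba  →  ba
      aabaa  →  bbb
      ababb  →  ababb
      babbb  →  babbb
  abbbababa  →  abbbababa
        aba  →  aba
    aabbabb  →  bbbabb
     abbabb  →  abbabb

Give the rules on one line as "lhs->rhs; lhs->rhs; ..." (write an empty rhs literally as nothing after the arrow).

  | babb
  | aaa => ε
  | aaaba => ba
  | aabaa => bbaa => bbb

aa->b; aaa->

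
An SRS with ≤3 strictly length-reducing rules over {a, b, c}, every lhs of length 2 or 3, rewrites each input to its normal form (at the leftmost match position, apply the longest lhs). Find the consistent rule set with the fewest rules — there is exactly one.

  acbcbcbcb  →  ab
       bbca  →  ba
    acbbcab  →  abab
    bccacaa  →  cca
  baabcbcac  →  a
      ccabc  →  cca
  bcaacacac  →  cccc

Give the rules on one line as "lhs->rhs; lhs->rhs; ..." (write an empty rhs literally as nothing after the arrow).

aa->c; ac->a; bc->

  | acbcbcbcb => abcbcbcb => abcbcb => abcb => ab
  | bbca => ba
  | acbbcab => abbcab => abab
  | bccacaa => cacaa => caaa => cca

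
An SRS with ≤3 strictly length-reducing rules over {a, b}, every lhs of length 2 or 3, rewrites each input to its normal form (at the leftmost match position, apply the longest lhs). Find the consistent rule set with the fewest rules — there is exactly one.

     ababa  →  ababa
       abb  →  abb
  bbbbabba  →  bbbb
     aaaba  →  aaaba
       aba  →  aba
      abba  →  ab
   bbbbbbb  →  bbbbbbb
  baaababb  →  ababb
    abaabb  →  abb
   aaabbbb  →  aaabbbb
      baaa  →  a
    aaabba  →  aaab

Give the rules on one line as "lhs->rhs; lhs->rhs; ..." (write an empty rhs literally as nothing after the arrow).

  | ababa
  | abb
  | bbbbabba => bbbbba => bbbb
  | aaaba

baa->; bba->b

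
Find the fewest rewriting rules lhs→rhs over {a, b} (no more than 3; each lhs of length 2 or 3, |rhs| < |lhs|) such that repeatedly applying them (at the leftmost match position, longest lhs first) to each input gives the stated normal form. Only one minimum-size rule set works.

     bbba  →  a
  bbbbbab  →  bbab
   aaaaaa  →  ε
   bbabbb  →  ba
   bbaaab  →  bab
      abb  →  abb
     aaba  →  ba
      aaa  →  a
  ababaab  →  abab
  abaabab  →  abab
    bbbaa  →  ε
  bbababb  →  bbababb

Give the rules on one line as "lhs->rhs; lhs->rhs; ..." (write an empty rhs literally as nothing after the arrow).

aa->; baa->; bbb->aa

  | bbba => aaa => a
  | bbbbbab => aabbab => bbab
  | aaaaaa => aaaa => aa => ε
  | bbabbb => bbaaa => ba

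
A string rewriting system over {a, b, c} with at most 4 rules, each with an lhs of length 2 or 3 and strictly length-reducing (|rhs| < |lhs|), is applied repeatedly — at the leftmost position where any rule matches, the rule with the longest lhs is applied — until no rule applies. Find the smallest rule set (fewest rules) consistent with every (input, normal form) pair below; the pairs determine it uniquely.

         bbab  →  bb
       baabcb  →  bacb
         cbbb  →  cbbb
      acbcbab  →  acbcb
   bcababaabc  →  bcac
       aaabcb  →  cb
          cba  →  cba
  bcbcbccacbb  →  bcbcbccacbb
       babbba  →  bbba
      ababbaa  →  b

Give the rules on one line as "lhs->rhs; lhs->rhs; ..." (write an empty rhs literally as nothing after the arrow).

aa->; aab->a; ab->

  | bbab => bb
  | baabcb => bacb
  | cbbb
  | acbcbab => acbcb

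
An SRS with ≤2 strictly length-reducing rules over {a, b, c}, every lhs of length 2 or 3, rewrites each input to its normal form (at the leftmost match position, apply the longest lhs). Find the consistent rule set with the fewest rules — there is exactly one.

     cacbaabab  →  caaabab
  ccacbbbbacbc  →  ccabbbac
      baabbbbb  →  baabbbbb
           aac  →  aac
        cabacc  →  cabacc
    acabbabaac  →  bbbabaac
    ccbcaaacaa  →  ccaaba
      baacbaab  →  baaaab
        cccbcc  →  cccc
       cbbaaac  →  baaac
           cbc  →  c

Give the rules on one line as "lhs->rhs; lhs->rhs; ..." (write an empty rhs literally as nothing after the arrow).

  | cacbaabab => caaabab
  | ccacbbbbacbc => ccabbbacbc => ccabbbac
  | baabbbbb
  | aac

aca->b; cb->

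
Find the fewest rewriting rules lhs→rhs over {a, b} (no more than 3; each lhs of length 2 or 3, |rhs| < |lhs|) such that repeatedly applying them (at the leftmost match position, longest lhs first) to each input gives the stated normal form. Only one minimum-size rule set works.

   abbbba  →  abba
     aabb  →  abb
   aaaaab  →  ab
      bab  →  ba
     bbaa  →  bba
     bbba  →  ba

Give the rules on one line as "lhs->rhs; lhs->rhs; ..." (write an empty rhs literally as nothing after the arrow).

aa->a; bab->ba; bbb->b

  | abbbba => abba
  | aabb => abb
  | aaaaab => aaaab => aaab => aab => ab
  | bab => ba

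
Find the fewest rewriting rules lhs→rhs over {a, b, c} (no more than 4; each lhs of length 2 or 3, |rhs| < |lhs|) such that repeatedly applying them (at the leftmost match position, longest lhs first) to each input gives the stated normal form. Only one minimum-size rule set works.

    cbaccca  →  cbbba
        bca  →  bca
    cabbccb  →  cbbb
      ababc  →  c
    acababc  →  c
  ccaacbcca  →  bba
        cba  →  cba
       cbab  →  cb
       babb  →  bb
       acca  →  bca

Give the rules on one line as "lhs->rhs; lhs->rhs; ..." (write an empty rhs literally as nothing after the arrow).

  | cbaccca => cbbcca => cbbba
  | bca
  | cabbccb => cbccb => cbbb
  | ababc => abc => c

ab->; ac->; acc->bc; cc->b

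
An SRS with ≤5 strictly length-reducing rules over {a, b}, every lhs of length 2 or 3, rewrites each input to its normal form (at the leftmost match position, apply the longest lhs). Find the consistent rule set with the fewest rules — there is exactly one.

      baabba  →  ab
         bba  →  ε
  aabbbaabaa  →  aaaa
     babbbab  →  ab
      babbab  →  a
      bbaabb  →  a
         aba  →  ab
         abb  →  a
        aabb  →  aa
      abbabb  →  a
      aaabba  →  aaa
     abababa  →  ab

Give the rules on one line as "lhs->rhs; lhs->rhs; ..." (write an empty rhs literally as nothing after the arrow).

ba->b; bb->; bba->; bbb->ab

  | baabba => babba => bbba => aba => ab
  | bba => ε
  | aabbbaabaa => aaabaabaa => aaababaa => aaabbaa => aaaa
  | babbbab => bbbbab => abbab => ab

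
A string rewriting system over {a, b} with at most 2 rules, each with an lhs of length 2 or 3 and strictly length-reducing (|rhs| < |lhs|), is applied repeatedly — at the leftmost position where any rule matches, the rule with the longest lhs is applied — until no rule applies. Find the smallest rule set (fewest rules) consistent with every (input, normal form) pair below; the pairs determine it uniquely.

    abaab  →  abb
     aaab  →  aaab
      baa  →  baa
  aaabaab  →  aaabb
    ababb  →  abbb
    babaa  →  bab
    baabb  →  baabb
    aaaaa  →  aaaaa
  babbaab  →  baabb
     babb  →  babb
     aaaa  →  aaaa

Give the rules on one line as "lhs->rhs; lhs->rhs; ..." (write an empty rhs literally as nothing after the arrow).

aba->ab; bba->ab

  | abaab => abab => abb
  | aaab
  | baa
  | aaabaab => aaabab => aaabb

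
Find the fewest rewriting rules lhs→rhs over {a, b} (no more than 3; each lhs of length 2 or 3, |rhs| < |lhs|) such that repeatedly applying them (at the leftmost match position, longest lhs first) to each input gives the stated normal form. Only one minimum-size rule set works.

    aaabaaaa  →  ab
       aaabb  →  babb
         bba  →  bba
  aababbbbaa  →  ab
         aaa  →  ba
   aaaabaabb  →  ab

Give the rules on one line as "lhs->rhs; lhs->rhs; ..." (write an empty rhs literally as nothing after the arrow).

aa->b; bbb->ab

  | aaabaaaa => babaaaa => babbaa => babbb => baab => bbb => ab
  | aaabb => babb
  | bba
  | aababbbbaa => bbabbbbaa => bbaabbaa => bbbbbaa => abbbaa => aabaa => bbaa => bbb => ab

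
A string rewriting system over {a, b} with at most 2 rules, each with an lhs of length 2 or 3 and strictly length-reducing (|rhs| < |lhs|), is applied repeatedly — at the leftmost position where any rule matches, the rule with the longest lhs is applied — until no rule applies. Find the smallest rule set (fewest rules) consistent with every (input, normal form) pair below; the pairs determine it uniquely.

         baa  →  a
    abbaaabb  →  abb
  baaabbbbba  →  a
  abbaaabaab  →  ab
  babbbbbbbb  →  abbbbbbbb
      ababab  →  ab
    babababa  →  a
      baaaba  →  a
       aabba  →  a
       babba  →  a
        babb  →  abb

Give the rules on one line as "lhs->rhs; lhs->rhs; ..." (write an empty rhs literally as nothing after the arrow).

aa->a; ba->a

  | baa => aa => a
  | abbaaabb => abaaabb => aaaabb => aaabb => aabb => abb
  | baaabbbbba => aaabbbbba => aabbbbba => abbbbba => abbbba => abbba => abba => aba => aa => a
  | abbaaabaab => abaaabaab => aaaabaab => aaabaab => aabaab => abaab => aaab => aab => ab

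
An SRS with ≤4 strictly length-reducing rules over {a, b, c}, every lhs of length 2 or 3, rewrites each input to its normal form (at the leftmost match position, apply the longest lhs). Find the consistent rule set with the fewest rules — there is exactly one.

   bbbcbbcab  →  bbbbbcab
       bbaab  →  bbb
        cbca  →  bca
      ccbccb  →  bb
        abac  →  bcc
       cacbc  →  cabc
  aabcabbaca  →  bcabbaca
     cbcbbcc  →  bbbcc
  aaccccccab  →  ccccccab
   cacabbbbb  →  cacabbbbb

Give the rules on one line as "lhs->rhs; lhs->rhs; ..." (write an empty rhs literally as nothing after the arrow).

aa->; aba->bc; cb->b

  | bbbcbbcab => bbbbbcab
  | bbaab => bbb
  | cbca => bca
  | ccbccb => cbccb => bccb => bcb => bb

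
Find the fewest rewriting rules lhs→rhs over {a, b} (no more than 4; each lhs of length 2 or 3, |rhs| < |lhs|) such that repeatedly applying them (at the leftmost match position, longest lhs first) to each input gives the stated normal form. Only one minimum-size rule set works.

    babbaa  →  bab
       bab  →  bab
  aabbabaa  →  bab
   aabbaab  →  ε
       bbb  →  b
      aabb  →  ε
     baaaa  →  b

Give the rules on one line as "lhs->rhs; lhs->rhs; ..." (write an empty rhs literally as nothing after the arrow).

aa->; bb->; bba->ba

  | babbaa => babaa => bab
  | bab
  | aabbabaa => bbabaa => babaa => bab
  | aabbaab => bbaab => baab => bb => ε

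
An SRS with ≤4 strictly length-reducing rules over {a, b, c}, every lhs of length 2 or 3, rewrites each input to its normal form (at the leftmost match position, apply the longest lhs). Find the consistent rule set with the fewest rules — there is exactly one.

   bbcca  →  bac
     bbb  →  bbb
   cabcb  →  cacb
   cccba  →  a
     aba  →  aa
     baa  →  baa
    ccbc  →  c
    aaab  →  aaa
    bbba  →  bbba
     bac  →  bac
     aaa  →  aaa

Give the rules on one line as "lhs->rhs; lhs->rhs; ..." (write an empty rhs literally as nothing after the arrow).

  | bbcca => bbca => bac
  | bbb
  | cabcb => cacb
  | cccba => ccba => a

ab->a; bca->ac; cc->c; ccb->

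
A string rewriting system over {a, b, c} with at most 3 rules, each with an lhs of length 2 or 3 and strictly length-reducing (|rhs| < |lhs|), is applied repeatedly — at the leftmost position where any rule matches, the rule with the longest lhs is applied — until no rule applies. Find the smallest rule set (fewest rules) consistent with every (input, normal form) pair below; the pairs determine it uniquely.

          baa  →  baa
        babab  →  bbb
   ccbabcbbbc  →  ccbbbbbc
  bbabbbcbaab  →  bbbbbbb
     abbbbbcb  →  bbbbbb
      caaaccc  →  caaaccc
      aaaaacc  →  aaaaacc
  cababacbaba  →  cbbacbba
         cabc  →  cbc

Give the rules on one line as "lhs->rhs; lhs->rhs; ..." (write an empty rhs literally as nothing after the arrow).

  | baa
  | babab => bbab => bbb
  | ccbabcbbbc => ccbbcbbbc => ccbbbbbc
  | bbabbbcbaab => bbbbbcbaab => bbbbbbaab => bbbbbbab => bbbbbbb

ab->b; bcb->bb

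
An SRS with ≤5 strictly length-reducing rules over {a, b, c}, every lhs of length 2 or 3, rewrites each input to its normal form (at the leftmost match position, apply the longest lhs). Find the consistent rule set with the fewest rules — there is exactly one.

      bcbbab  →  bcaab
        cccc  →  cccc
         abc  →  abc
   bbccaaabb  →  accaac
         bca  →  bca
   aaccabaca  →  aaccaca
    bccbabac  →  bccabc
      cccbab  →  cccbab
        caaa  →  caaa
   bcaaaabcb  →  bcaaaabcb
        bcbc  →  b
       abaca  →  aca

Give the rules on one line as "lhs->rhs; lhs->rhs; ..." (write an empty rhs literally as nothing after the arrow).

  | bcbbab => bcaab
  | cccc
  | abc
  | bbccaaabb => accaaabb => accaac

aba->bb; abb->c; bb->a; cbc->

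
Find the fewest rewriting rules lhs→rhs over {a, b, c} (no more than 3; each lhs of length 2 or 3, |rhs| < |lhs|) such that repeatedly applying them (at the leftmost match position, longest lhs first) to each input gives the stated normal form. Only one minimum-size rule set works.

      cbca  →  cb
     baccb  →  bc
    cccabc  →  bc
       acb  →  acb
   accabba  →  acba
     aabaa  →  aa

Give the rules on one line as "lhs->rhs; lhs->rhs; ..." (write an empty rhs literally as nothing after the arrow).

ab->c; ca->; cc->

  | cbca => cb
  | baccb => bab => bc
  | cccabc => cabc => bc
  | acb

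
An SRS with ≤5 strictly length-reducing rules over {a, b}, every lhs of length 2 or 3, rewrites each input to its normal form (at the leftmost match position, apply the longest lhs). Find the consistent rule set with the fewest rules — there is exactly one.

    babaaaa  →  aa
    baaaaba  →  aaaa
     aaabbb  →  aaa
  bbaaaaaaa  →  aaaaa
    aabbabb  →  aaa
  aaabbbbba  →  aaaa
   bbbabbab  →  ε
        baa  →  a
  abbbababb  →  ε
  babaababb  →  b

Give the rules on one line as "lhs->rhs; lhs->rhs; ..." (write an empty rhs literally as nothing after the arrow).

  | babaaaa => bbaaaa => baaa => aa
  | baaaaba => aaaba => aaaa
  | aaabbb => aaabb => aaab => aaa
  | bbaaaaaaa => baaaaaa => aaaaa

aab->aa; ab->b; baa->a; bbb->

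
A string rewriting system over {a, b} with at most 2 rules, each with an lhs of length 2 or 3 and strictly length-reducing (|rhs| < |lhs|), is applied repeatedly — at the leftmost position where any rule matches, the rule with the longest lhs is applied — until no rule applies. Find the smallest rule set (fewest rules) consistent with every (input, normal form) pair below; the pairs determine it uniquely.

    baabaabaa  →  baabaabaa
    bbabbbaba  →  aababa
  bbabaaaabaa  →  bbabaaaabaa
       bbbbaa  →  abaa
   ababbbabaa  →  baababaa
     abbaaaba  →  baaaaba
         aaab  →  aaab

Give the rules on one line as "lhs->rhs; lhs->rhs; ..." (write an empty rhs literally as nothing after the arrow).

  | baabaabaa
  | bbabbbaba => bbbababa => aababa
  | bbabaaaabaa
  | bbbbaa => abaa

abb->ba; bbb->a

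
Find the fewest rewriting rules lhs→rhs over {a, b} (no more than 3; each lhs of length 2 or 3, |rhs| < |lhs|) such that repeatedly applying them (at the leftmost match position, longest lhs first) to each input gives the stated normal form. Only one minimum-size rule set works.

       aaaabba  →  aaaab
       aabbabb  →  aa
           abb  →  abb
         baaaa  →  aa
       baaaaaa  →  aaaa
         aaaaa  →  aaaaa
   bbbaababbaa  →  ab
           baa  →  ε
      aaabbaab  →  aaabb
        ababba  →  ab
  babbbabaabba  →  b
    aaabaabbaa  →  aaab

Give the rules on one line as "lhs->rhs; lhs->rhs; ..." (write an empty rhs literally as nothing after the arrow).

ba->; baa->; bbb->ba

  | aaaabba => aaaab
  | aabbabb => aabbb => aaba => aa
  | abb
  | baaaa => aa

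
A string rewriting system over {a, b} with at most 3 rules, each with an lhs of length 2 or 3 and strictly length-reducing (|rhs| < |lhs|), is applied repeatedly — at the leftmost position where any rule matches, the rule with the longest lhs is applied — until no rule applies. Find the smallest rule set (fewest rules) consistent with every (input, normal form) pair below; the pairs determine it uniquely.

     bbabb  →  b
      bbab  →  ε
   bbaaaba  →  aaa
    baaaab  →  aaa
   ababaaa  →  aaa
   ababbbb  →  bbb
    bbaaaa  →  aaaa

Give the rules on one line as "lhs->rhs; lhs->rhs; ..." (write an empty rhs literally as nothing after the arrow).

  | bbabb => babb => abb => b
  | bbab => bab => ab => ε
  | bbaaaba => baaaba => aaaba => aaa
  | baaaab => aaaab => aaa

ab->; ba->a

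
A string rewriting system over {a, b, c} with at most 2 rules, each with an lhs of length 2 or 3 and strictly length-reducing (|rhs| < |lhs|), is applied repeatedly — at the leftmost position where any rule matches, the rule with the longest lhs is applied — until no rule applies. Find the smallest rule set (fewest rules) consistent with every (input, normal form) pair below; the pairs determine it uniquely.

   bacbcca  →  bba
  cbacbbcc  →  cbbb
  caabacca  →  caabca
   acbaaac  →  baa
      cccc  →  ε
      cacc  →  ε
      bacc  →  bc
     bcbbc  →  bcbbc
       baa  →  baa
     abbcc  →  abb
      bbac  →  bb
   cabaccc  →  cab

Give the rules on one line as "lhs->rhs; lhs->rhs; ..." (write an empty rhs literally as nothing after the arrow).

ac->; cc->

  | bacbcca => bbcca => bba
  | cbacbbcc => cbbbcc => cbbb
  | caabacca => caabca
  | acbaaac => baaac => baa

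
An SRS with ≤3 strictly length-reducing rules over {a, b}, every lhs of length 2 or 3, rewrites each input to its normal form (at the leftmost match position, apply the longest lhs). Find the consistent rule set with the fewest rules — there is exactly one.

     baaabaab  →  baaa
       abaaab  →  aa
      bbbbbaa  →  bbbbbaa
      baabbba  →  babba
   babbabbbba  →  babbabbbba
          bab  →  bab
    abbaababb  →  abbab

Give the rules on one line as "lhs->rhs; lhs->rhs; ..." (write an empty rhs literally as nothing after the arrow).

aab->a; aba->a

  | baaabaab => baaaab => baaa
  | abaaab => aaab => aa
  | bbbbbaa
  | baabbba => babba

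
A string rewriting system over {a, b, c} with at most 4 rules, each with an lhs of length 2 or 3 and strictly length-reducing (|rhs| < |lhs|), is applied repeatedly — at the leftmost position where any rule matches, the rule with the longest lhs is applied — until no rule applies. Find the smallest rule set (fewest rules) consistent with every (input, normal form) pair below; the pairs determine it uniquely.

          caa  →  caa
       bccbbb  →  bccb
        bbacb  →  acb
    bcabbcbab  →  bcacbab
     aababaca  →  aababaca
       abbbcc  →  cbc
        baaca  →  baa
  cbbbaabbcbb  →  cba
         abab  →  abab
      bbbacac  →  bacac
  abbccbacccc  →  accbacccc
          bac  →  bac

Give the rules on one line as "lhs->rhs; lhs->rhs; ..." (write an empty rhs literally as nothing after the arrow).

  | caa
  | bccbbb => bccb
  | bbacb => acb
  | bcabbcbab => bcacbab

aac->a; abc->cb; bb->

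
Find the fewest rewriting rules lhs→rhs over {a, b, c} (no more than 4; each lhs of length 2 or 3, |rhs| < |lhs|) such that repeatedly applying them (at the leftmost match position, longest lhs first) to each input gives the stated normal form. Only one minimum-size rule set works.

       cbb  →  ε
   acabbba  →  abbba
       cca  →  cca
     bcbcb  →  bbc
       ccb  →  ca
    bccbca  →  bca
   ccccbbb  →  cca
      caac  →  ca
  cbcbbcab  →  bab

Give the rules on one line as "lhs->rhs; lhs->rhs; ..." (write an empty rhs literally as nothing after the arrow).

ac->; acb->bc; cb->a; cbb->

  | cbb => ε
  | acabbba => abbba
  | cca
  | bcbcb => bacb => bbc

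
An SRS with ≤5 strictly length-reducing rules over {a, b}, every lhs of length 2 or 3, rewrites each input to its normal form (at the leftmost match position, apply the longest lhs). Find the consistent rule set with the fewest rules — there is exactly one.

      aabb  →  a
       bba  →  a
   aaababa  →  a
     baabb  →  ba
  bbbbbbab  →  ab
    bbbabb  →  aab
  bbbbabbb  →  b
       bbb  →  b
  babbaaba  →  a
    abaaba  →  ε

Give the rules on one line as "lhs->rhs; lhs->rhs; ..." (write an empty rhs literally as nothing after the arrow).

  | aabb => a
  | bba => a
  | aaababa => aaba => a
  | baabb => ba

aba->; abb->; bab->aa; bb->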